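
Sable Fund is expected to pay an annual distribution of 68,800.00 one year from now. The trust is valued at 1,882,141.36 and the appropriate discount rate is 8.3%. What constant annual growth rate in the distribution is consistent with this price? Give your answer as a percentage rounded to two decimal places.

P = D₁/(r−g) ⇒ g = r − D₁/P = 0.083 − 68,800.00/1,882,141.36 = 0.046446

4.64%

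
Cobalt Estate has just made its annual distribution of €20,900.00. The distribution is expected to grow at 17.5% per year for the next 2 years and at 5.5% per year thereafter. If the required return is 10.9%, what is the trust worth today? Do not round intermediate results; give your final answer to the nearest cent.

D_1 = 24557.50000
D_2 = 28855.06250
Terminal value at year 2: TV = D_2×(1+g_2)/(r−g_2) = 30442.09094/0.054 = 563742.42477
P_0 = D_1/(1+r)^1 + D_2/(1+r)^2 + TV/(1+r)^2
    = 22143.82326 + 23461.67028 + 458371.52112 = 503977.01466

€503977.01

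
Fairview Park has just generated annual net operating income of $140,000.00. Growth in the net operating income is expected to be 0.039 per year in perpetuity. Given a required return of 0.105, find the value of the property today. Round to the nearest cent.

D₁ = D₀ × (1 + g) = $140,000.00 × 1.039 = $145,460.0000
Growing perpetuity: P = D₁ / (r − g) = $145,460.0000 / (0.105 − 0.039) = $2,203,939.39

$2203939.39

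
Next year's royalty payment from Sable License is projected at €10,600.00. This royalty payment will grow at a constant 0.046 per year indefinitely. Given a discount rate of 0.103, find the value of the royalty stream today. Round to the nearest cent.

Growing perpetuity: P = D₁ / (r − g) = €10,600.0000 / (0.103 − 0.046) = €185,964.91

€185964.91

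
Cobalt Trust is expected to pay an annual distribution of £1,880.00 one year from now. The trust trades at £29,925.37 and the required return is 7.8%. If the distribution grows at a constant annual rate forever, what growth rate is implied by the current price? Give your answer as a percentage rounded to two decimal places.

P = D₁/(r−g) ⇒ g = r − D₁/P = 0.078 − £1,880.00/£29,925.37 = 0.015177

1.52%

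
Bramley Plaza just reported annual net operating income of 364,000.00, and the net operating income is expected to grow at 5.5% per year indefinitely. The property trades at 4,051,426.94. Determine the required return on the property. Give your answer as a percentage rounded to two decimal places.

14.98%

D₁ = 364,000.00 × 1.055 = 384,020.0000
P = D₁/(r − g) ⇒ r = D₁/P + g = 384,020.0000/4,051,426.94 + 0.055 = 0.094786 + 0.055 = 0.149786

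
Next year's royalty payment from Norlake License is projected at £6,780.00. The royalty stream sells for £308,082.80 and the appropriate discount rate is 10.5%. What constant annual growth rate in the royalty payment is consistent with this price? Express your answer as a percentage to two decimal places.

8.30%

P = D₁/(r−g) ⇒ g = r − D₁/P = 0.105 − £6,780.00/£308,082.80 = 0.082993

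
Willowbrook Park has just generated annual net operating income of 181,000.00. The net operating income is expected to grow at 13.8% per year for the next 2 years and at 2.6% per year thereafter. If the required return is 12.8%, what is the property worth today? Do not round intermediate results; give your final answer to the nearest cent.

2219899.18

D_1 = 205978.00000
D_2 = 234402.96400
Terminal value at year 2: TV = D_2×(1+g_2)/(r−g_2) = 240497.44106/0.102 = 2357818.04965
P_0 = D_1/(1+r)^1 + D_2/(1+r)^2 + TV/(1+r)^2
    = 182604.60993 + 184223.44512 + 1853071.12448 = 2219899.17953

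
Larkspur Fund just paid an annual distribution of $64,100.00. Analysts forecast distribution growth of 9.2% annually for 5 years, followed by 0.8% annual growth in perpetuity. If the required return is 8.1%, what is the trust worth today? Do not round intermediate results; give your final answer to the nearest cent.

$1261483.67

D_1 = 69997.20000
D_2 = 76436.94240
D_3 = 83469.14110
D_4 = 91148.30208
D_5 = 99533.94587
Terminal value at year 5: TV = D_5×(1+g_2)/(r−g_2) = 100330.21744/0.073 = 1374386.54028
P_0 = D_1/(1+r)^1 + D_2/(1+r)^2 + D_3/(1+r)^3 + D_4/(1+r)^4 + D_5/(1+r)^5 + TV/(1+r)^5
    = 64752.26642 + 65411.17015 + 66076.77873 + 66749.16038 + 67428.38403 + 931065.90546 = 1261483.66516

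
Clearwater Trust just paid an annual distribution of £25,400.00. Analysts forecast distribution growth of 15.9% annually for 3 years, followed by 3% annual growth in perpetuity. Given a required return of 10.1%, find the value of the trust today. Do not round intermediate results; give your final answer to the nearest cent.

£514348.18

D_1 = 29438.60000
D_2 = 34119.33740
D_3 = 39544.31205
Terminal value at year 3: TV = D_3×(1+g_2)/(r−g_2) = 40730.64141/0.071 = 573671.00575
P_0 = D_1/(1+r)^1 + D_2/(1+r)^2 + D_3/(1+r)^3 + TV/(1+r)^3
    = 26738.05631 + 28146.60061 + 29629.34614 + 429834.17641 = 514348.17947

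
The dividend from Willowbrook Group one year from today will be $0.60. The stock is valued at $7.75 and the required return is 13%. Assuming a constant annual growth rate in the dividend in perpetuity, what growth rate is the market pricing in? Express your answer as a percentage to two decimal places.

5.26%

P = D₁/(r−g) ⇒ g = r − D₁/P = 0.13 − $0.60/$7.75 = 0.052581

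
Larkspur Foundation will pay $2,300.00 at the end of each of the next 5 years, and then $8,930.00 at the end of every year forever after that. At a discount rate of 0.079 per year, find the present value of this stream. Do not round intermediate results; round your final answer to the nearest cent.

$86496.39

PV of 5-year annuity: $2,300.00 × [1 − (1+0.079)^−5] / 0.079 = 9207.48762
Perpetuity value at year 5: $8,930.00 / 0.079 = 113037.97468
PV of perpetuity: 113037.97468 / (1+0.079)^5 = 77288.90318
Total PV = 9207.48762 + 77288.90318 = 86496.39080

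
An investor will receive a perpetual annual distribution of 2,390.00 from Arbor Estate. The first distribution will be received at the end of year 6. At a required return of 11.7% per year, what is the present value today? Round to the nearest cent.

Value at end of year 5: C / r = 2,390.00 / 0.117 = 20,427.3504
Discount to today: PV = 20,427.3504 / (1 + 0.117)^5 = 20,427.3504 / 1.738865 = 11,747.52

11747.52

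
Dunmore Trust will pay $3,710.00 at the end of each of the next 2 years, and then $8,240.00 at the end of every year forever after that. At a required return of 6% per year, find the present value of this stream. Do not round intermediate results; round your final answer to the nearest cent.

PV of 2-year annuity: $3,710.00 × [1 − (1+0.06)^−2] / 0.06 = 6801.88679
Perpetuity value at year 2: $8,240.00 / 0.06 = 137333.33333
PV of perpetuity: 137333.33333 / (1+0.06)^2 = 122226.17776
Total PV = 6801.88679 + 122226.17776 = 129028.06455

$129028.06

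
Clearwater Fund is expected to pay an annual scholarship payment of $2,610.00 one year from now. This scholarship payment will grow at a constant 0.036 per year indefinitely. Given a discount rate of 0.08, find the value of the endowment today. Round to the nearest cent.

Growing perpetuity: P = D₁ / (r − g) = $2,610.0000 / (0.08 − 0.036) = $59,318.18

$59318.18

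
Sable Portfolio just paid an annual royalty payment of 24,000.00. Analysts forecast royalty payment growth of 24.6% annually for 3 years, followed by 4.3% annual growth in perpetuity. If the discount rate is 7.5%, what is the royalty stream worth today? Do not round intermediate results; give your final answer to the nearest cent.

1315507.53

D_1 = 29904.00000
D_2 = 37260.38400
D_3 = 46426.43846
Terminal value at year 3: TV = D_3×(1+g_2)/(r−g_2) = 48422.77532/0.032 = 1513211.72869
P_0 = D_1/(1+r)^1 + D_2/(1+r)^2 + D_3/(1+r)^3 + TV/(1+r)^3
    = 27817.67442 + 32242.62542 + 37371.45235 + 1218075.77491 = 1315507.52710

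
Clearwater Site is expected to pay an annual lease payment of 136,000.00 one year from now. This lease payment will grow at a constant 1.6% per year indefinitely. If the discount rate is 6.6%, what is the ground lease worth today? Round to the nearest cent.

Growing perpetuity: P = D₁ / (r − g) = 136,000.0000 / (0.066 − 0.016) = 2,720,000.00

2720000.00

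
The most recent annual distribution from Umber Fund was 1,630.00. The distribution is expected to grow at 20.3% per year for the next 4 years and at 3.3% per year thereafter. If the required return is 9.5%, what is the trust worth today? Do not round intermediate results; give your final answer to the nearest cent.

47858.40

D_1 = 1960.89000
D_2 = 2358.95067
D_3 = 2837.81766
D_4 = 3413.89464
Terminal value at year 4: TV = D_4×(1+g_2)/(r−g_2) = 3526.55316/0.062 = 56879.88973
P_0 = D_1/(1+r)^1 + D_2/(1+r)^2 + D_3/(1+r)^3 + D_4/(1+r)^4 + TV/(1+r)^4
    = 1790.76712 + 1967.39073 + 2161.43475 + 2374.61735 + 39564.18911 = 47858.39907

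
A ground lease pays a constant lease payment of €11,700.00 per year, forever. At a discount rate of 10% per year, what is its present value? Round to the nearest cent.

Level perpetuity: PV = C / r = €11,700.00 / 0.1 = €117,000.00

€117000.00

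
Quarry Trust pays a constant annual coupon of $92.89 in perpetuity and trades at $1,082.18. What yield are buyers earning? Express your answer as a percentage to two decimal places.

P = C/r ⇒ r = C/P = $92.89/$1,082.18 = 0.085836

8.58%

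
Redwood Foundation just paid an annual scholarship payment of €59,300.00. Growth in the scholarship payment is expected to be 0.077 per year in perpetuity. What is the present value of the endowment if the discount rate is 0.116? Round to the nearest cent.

D₁ = D₀ × (1 + g) = €59,300.00 × 1.077 = €63,866.1000
Growing perpetuity: P = D₁ / (r − g) = €63,866.1000 / (0.116 − 0.077) = €1,637,592.31

€1637592.31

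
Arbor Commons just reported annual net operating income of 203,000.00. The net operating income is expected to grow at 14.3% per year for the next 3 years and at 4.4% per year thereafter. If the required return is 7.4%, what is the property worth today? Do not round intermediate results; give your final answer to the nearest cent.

D_1 = 232029.00000
D_2 = 265209.14700
D_3 = 303134.05502
Terminal value at year 3: TV = D_3×(1+g_2)/(r−g_2) = 316471.95344/0.03 = 10549065.11473
P_0 = D_1/(1+r)^1 + D_2/(1+r)^2 + D_3/(1+r)^3 + TV/(1+r)^3
    = 216041.89944 + 229921.68628 + 244693.19126 + 8515323.05589 = 9205979.83287

9205979.83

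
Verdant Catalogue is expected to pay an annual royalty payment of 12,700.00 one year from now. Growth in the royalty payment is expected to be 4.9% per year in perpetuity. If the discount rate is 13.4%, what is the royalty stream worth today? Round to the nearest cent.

Growing perpetuity: P = D₁ / (r − g) = 12,700.0000 / (0.134 − 0.049) = 149,411.76

149411.76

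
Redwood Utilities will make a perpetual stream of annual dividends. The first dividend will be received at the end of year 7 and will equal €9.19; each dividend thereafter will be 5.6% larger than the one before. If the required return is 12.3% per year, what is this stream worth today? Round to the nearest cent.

Value at end of year 6: C₁ / (r − g) = €9.19 / (0.123 − 0.056) = €137.1642
Discount to today: PV = €137.1642 / (1 + 0.123)^6 = €137.1642 / 2.005758 = €68.39

€68.39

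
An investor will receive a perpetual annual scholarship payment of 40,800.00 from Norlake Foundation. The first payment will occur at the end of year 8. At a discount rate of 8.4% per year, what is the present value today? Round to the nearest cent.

276169.62

Value at end of year 7: C / r = 40,800.00 / 0.084 = 485,714.2857
Discount to today: PV = 485,714.2857 / (1 + 0.084)^7 = 485,714.2857 / 1.758754 = 276,169.62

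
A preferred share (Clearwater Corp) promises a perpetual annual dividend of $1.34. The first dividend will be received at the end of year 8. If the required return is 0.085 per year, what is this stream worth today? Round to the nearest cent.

$8.91

Value at end of year 7: C / r = $1.34 / 0.085 = $15.7647
Discount to today: PV = $15.7647 / (1 + 0.085)^7 = $15.7647 / 1.770142 = $8.91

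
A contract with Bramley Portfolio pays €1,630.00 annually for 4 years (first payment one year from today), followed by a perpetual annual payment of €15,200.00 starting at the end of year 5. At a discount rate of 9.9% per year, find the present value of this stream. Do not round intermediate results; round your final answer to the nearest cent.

€110427.00

PV of 4-year annuity: €1,630.00 × [1 − (1+0.099)^−4] / 0.099 = 5178.08528
Perpetuity value at year 4: €15,200.00 / 0.099 = 153535.35354
PV of perpetuity: 153535.35354 / (1+0.099)^4 = 105248.91408
Total PV = 5178.08528 + 105248.91408 = 110426.99937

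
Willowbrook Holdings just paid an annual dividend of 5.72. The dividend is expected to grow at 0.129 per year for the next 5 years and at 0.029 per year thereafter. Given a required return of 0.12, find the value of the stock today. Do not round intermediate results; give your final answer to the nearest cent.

D_1 = 6.45788
D_2 = 7.29095
D_3 = 8.23148
D_4 = 9.29334
D_5 = 10.49218
Terminal value at year 5: TV = D_5×(1+g_2)/(r−g_2) = 10.79645/0.091 = 118.64234
P_0 = D_1/(1+r)^1 + D_2/(1+r)^2 + D_3/(1+r)^3 + D_4/(1+r)^4 + D_5/(1+r)^5 + TV/(1+r)^5
    = 5.76596 + 5.81230 + 5.85900 + 5.90609 + 5.95354 + 67.32085 = 96.61775

96.62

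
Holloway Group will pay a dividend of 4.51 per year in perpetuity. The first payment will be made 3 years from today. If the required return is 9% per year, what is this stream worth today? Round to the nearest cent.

Value at end of year 2: C / r = 4.51 / 0.09 = 50.1111
Discount to today: PV = 50.1111 / (1 + 0.09)^2 = 50.1111 / 1.188100 = 42.18

42.18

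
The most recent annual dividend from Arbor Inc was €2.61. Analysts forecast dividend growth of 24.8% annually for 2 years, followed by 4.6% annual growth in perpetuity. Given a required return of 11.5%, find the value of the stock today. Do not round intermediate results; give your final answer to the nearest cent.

€55.76

D_1 = 3.25728
D_2 = 4.06509
Terminal value at year 2: TV = D_2×(1+g_2)/(r−g_2) = 4.25208/0.069 = 61.62434
P_0 = D_1/(1+r)^1 + D_2/(1+r)^2 + TV/(1+r)^2
    = 2.92133 + 3.26979 + 49.56813 = 55.75925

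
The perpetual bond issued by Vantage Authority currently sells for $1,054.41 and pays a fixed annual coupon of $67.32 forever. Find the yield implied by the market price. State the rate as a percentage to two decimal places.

P = C/r ⇒ r = C/P = $67.32/$1,054.41 = 0.063846

6.38%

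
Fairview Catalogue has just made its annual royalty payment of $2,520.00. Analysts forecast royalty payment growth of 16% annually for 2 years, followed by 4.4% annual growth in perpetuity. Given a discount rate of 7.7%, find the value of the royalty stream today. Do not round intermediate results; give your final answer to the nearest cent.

D_1 = 2923.20000
D_2 = 3390.91200
Terminal value at year 2: TV = D_2×(1+g_2)/(r−g_2) = 3540.11213/0.033 = 107276.12509
P_0 = D_1/(1+r)^1 + D_2/(1+r)^2 + TV/(1+r)^2
    = 2714.20613 + 2923.37893 + 92485.07891 = 98122.66397

$98122.66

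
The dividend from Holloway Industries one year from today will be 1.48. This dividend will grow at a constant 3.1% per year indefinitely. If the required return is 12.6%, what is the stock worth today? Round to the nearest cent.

Growing perpetuity: P = D₁ / (r − g) = 1.4800 / (0.126 − 0.031) = 15.58

15.58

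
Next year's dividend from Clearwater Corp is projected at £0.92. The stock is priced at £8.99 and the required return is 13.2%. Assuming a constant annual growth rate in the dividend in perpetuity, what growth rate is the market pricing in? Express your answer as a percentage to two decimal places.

2.97%

P = D₁/(r−g) ⇒ g = r − D₁/P = 0.132 − £0.92/£8.99 = 0.029664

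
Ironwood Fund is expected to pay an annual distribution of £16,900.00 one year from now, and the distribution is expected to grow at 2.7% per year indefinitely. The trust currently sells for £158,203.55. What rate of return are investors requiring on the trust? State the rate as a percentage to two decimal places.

P = D₁/(r − g) ⇒ r = D₁/P + g = £16,900.0000/£158,203.55 + 0.027 = 0.106824 + 0.027 = 0.133824

13.38%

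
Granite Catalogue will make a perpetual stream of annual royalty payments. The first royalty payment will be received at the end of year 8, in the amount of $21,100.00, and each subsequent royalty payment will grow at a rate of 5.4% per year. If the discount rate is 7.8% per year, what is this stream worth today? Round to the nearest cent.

Value at end of year 7: C₁ / (r − g) = $21,100.00 / (0.078 − 0.054) = $879,166.6667
Discount to today: PV = $879,166.6667 / (1 + 0.078)^7 = $879,166.6667 / 1.691731 = $519,684.65

$519684.65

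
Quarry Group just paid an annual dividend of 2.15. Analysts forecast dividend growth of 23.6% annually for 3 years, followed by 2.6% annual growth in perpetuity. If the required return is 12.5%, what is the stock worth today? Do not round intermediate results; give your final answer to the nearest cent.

37.36

D_1 = 2.65740
D_2 = 3.28455
D_3 = 4.05970
Terminal value at year 3: TV = D_3×(1+g_2)/(r−g_2) = 4.16525/0.099 = 42.07325
P_0 = D_1/(1+r)^1 + D_2/(1+r)^2 + D_3/(1+r)^3 + TV/(1+r)^3
    = 2.36213 + 2.59520 + 2.85126 + 29.54939 = 37.35797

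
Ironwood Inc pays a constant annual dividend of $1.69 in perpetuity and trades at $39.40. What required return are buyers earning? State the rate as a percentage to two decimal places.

4.29%

P = C/r ⇒ r = C/P = $1.69/$39.40 = 0.042893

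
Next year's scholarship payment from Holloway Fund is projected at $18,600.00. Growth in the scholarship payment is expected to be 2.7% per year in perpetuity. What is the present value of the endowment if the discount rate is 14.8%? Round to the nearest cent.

$153719.01

Growing perpetuity: P = D₁ / (r − g) = $18,600.0000 / (0.148 − 0.027) = $153,719.01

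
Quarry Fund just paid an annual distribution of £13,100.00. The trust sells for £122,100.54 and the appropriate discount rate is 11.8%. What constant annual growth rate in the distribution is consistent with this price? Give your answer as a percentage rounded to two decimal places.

P = D₀(1+g)/(r−g) ⇒ P(r−g) = D₀(1+g) ⇒ g(P+D₀) = P·r − D₀
g = (P·r − D₀)/(P + D₀) = (£122,100.54×0.118 − £13,100.00) / (£122,100.54 + £13,100.00) = 0.009674

0.97%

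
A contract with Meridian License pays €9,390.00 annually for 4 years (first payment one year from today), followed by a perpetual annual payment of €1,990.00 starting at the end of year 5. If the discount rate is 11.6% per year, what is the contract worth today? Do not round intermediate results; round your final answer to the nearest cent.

PV of 4-year annuity: €9,390.00 × [1 − (1+0.116)^−4] / 0.116 = 28762.65861
Perpetuity value at year 4: €1,990.00 / 0.116 = 17155.17241
PV of perpetuity: 17155.17241 / (1+0.116)^4 = 11059.57171
Total PV = 28762.65861 + 11059.57171 = 39822.23032

€39822.23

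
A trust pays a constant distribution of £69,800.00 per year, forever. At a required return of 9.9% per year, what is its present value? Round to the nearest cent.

Level perpetuity: PV = C / r = £69,800.00 / 0.099 = £705,050.51

£705050.51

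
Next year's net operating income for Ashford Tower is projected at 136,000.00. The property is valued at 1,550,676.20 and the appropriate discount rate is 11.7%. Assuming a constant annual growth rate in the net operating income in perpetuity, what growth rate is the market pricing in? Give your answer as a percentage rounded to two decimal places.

P = D₁/(r−g) ⇒ g = r − D₁/P = 0.117 − 136,000.00/1,550,676.20 = 0.029296

2.93%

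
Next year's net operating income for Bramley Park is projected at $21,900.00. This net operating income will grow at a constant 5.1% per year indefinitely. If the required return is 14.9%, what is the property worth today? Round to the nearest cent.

$223469.39

Growing perpetuity: P = D₁ / (r − g) = $21,900.0000 / (0.149 − 0.051) = $223,469.39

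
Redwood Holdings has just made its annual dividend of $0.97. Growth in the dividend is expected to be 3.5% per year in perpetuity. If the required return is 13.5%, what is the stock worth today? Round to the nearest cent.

D₁ = D₀ × (1 + g) = $0.97 × 1.035 = $1.0040
Growing perpetuity: P = D₁ / (r − g) = $1.0040 / (0.135 − 0.035) = $10.04

$10.04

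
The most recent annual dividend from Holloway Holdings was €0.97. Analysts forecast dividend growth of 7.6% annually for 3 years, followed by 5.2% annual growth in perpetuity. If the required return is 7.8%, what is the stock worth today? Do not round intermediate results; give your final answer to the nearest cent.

€41.93

D_1 = 1.04372
D_2 = 1.12304
D_3 = 1.20839
Terminal value at year 3: TV = D_3×(1+g_2)/(r−g_2) = 1.27123/0.026 = 48.89348
P_0 = D_1/(1+r)^1 + D_2/(1+r)^2 + D_3/(1+r)^3 + TV/(1+r)^3
    = 0.96820 + 0.96640 + 0.96461 + 39.02965 = 41.92887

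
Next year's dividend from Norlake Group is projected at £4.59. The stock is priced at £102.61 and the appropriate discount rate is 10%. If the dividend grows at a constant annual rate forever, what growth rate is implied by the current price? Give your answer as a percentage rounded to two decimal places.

5.53%

P = D₁/(r−g) ⇒ g = r − D₁/P = 0.1 − £4.59/£102.61 = 0.055268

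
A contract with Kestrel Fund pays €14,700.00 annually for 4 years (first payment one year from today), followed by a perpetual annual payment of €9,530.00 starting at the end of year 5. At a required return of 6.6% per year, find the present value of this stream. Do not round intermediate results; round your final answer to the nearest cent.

PV of 4-year annuity: €14,700.00 × [1 − (1+0.066)^−4] / 0.066 = 50244.95457
Perpetuity value at year 4: €9,530.00 / 0.066 = 144393.93939
PV of perpetuity: 144393.93939 / (1+0.066)^4 = 111820.16952
Total PV = 50244.95457 + 111820.16952 = 162065.12410

€162065.12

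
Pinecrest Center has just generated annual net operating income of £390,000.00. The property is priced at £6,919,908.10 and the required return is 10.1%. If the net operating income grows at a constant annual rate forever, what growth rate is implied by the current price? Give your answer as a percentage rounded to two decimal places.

P = D₀(1+g)/(r−g) ⇒ P(r−g) = D₀(1+g) ⇒ g(P+D₀) = P·r − D₀
g = (P·r − D₀)/(P + D₀) = (£6,919,908.10×0.101 − £390,000.00) / (£6,919,908.10 + £390,000.00) = 0.042259

4.23%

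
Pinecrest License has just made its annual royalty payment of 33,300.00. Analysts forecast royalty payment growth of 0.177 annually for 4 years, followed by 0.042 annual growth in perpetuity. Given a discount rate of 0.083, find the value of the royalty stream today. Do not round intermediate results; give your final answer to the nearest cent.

D_1 = 39194.10000
D_2 = 46131.45570
D_3 = 54296.72336
D_4 = 63907.24339
Terminal value at year 4: TV = D_4×(1+g_2)/(r−g_2) = 66591.34762/0.041 = 1624179.21015
P_0 = D_1/(1+r)^1 + D_2/(1+r)^2 + D_3/(1+r)^3 + D_4/(1+r)^4 + TV/(1+r)^4
    = 36190.30471 + 39331.47612 + 42745.28846 + 46455.40583 + 1180647.14327 = 1345369.61839

1345369.62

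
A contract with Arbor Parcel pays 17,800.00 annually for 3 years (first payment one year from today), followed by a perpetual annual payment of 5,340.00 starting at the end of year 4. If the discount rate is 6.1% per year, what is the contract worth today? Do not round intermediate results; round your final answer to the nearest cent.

PV of 3-year annuity: 17,800.00 × [1 − (1+0.061)^−3] / 0.061 = 47491.71937
Perpetuity value at year 3: 5,340.00 / 0.061 = 87540.98361
PV of perpetuity: 87540.98361 / (1+0.061)^3 = 73293.46779
Total PV = 47491.71937 + 73293.46779 = 120785.18717

120785.19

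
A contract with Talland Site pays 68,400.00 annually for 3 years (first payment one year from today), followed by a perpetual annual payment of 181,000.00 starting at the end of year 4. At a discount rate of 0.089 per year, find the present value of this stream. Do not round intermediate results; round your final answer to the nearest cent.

1748175.34

PV of 3-year annuity: 68,400.00 × [1 − (1+0.089)^−3] / 0.089 = 173449.59517
Perpetuity value at year 3: 181,000.00 / 0.089 = 2033707.86517
PV of perpetuity: 2033707.86517 / (1+0.089)^3 = 1574725.74929
Total PV = 173449.59517 + 1574725.74929 = 1748175.34446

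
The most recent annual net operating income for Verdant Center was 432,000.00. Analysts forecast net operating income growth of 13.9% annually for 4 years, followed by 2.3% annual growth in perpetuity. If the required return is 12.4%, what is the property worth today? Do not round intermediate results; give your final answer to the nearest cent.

D_1 = 492048.00000
D_2 = 560442.67200
D_3 = 638344.20341
D_4 = 727074.04768
Terminal value at year 4: TV = D_4×(1+g_2)/(r−g_2) = 743796.75078/0.101 = 7364324.26513
P_0 = D_1/(1+r)^1 + D_2/(1+r)^2 + D_3/(1+r)^3 + D_4/(1+r)^4 + TV/(1+r)^4
    = 437765.12456 + 443607.18583 + 449527.21055 + 455526.23916 + 4613894.48177 = 6400320.24186

6400320.24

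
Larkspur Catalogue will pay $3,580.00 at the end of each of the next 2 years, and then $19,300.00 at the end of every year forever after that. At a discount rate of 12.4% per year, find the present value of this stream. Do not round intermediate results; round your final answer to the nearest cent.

PV of 2-year annuity: $3,580.00 × [1 − (1+0.124)^−2] / 0.124 = 6018.73077
Perpetuity value at year 2: $19,300.00 / 0.124 = 155645.16129
PV of perpetuity: 155645.16129 / (1+0.124)^2 = 123197.81387
Total PV = 6018.73077 + 123197.81387 = 129216.54463

$129216.54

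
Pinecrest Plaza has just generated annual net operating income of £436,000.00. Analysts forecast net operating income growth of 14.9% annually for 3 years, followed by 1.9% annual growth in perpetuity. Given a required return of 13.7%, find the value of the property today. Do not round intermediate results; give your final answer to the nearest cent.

£5221397.72

D_1 = 500964.00000
D_2 = 575607.63600
D_3 = 661373.17376
Terminal value at year 3: TV = D_3×(1+g_2)/(r−g_2) = 673939.26407/0.118 = 5711349.69547
P_0 = D_1/(1+r)^1 + D_2/(1+r)^2 + D_3/(1+r)^3 + TV/(1+r)^3
    = 440601.58311 + 445251.73175 + 449950.95847 + 3885593.44643 = 5221397.71976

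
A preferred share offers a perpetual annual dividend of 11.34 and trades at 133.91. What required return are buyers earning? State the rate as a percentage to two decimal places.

P = C/r ⇒ r = C/P = 11.34/133.91 = 0.084684

8.47%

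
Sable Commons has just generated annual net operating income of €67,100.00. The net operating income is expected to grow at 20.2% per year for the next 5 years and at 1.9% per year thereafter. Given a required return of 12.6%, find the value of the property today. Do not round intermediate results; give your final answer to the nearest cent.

€1295681.47

D_1 = 80654.20000
D_2 = 96946.34840
D_3 = 116529.51078
D_4 = 140068.47195
D_5 = 168362.30329
Terminal value at year 5: TV = D_5×(1+g_2)/(r−g_2) = 171561.18705/0.107 = 1603375.57991
P_0 = D_1/(1+r)^1 + D_2/(1+r)^2 + D_3/(1+r)^3 + D_4/(1+r)^4 + D_5/(1+r)^5 + TV/(1+r)^5
    = 71628.95204 + 76463.58824 + 81624.54091 + 87133.83496 + 93014.98191 + 885815.57536 = 1295681.47342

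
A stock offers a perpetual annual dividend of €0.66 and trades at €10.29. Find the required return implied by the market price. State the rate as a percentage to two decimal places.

P = C/r ⇒ r = C/P = €0.66/€10.29 = 0.064140

6.41%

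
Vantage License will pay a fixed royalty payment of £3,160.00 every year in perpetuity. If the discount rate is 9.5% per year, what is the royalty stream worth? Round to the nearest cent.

£33263.16

Level perpetuity: PV = C / r = £3,160.00 / 0.095 = £33,263.16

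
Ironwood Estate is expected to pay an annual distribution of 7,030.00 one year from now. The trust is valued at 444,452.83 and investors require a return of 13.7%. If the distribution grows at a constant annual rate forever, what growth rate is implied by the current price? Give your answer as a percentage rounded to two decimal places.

12.12%

P = D₁/(r−g) ⇒ g = r − D₁/P = 0.137 − 7,030.00/444,452.83 = 0.121183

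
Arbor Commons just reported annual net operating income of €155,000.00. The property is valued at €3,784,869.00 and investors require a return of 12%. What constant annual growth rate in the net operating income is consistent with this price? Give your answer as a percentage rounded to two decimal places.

7.59%

P = D₀(1+g)/(r−g) ⇒ P(r−g) = D₀(1+g) ⇒ g(P+D₀) = P·r − D₀
g = (P·r − D₀)/(P + D₀) = (€3,784,869.00×0.12 − €155,000.00) / (€3,784,869.00 + €155,000.00) = 0.075938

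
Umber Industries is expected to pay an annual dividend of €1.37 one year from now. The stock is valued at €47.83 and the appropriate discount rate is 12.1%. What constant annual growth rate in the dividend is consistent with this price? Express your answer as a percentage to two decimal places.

9.24%

P = D₁/(r−g) ⇒ g = r − D₁/P = 0.121 − €1.37/€47.83 = 0.092357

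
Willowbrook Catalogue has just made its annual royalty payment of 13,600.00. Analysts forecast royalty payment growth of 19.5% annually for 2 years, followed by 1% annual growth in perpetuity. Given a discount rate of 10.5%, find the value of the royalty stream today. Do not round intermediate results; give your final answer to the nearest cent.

D_1 = 16252.00000
D_2 = 19421.14000
Terminal value at year 2: TV = D_2×(1+g_2)/(r−g_2) = 19615.35140/0.095 = 206477.38316
P_0 = D_1/(1+r)^1 + D_2/(1+r)^2 + TV/(1+r)^2
    = 14707.69231 + 15905.60390 + 169101.68355 = 199714.97976

199714.98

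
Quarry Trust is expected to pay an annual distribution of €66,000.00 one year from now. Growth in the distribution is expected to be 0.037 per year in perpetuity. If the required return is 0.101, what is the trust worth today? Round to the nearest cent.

€1031250.00

Growing perpetuity: P = D₁ / (r − g) = €66,000.0000 / (0.101 − 0.037) = €1,031,250.00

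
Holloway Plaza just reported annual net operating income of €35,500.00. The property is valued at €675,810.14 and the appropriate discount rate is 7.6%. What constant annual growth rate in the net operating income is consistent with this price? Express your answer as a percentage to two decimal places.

P = D₀(1+g)/(r−g) ⇒ P(r−g) = D₀(1+g) ⇒ g(P+D₀) = P·r − D₀
g = (P·r − D₀)/(P + D₀) = (€675,810.14×0.076 − €35,500.00) / (€675,810.14 + €35,500.00) = 0.022299

2.23%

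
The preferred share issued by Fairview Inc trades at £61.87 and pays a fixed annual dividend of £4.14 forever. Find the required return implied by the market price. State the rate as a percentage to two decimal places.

6.69%

P = C/r ⇒ r = C/P = £4.14/£61.87 = 0.066914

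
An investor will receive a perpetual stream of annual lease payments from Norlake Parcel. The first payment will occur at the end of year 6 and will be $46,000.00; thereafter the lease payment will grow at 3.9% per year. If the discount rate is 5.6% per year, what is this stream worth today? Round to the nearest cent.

Value at end of year 5: C₁ / (r − g) = $46,000.00 / (0.056 − 0.039) = $2,705,882.3529
Discount to today: PV = $2,705,882.3529 / (1 + 0.056)^5 = $2,705,882.3529 / 1.313166 = $2,060,579.24

$2060579.24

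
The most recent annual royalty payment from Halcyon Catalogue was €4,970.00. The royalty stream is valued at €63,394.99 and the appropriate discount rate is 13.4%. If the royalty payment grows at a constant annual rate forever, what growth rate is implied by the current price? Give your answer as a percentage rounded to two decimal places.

P = D₀(1+g)/(r−g) ⇒ P(r−g) = D₀(1+g) ⇒ g(P+D₀) = P·r − D₀
g = (P·r − D₀)/(P + D₀) = (€63,394.99×0.134 − €4,970.00) / (€63,394.99 + €4,970.00) = 0.051560

5.16%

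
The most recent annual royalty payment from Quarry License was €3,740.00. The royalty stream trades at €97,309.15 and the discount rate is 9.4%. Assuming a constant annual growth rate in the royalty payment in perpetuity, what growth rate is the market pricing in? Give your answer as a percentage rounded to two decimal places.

P = D₀(1+g)/(r−g) ⇒ P(r−g) = D₀(1+g) ⇒ g(P+D₀) = P·r − D₀
g = (P·r − D₀)/(P + D₀) = (€97,309.15×0.094 − €3,740.00) / (€97,309.15 + €3,740.00) = 0.053509

5.35%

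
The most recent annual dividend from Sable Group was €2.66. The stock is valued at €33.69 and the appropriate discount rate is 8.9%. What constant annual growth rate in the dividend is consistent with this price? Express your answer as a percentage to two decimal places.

0.93%

P = D₀(1+g)/(r−g) ⇒ P(r−g) = D₀(1+g) ⇒ g(P+D₀) = P·r − D₀
g = (P·r − D₀)/(P + D₀) = (€33.69×0.089 − €2.66) / (€33.69 + €2.66) = 0.009310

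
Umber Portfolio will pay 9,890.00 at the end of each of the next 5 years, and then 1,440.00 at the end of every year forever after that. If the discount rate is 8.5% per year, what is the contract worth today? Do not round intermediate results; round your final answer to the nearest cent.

50239.60

PV of 5-year annuity: 9,890.00 × [1 − (1+0.085)^−5] / 0.085 = 38972.95016
Perpetuity value at year 5: 1,440.00 / 0.085 = 16941.17647
PV of perpetuity: 16941.17647 / (1+0.085)^5 = 11266.65188
Total PV = 38972.95016 + 11266.65188 = 50239.60204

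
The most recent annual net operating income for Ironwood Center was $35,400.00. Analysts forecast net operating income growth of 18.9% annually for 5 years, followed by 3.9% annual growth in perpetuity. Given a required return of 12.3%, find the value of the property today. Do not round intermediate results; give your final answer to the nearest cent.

$793335.84

D_1 = 42090.60000
D_2 = 50045.72340
D_3 = 59504.36512
D_4 = 70750.69013
D_5 = 84122.57057
Terminal value at year 5: TV = D_5×(1+g_2)/(r−g_2) = 87403.35082/0.084 = 1040516.08116
P_0 = D_1/(1+r)^1 + D_2/(1+r)^2 + D_3/(1+r)^3 + D_4/(1+r)^4 + D_5/(1+r)^5 + TV/(1+r)^5
    = 37480.49866 + 39683.27062 + 42015.50202 + 44484.80134 + 47099.22422 + 582572.54716 = 793335.84403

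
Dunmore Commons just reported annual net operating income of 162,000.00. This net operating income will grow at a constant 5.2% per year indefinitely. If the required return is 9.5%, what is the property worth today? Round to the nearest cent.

3963348.84

D₁ = D₀ × (1 + g) = 162,000.00 × 1.052 = 170,424.0000
Growing perpetuity: P = D₁ / (r − g) = 170,424.0000 / (0.095 − 0.052) = 3,963,348.84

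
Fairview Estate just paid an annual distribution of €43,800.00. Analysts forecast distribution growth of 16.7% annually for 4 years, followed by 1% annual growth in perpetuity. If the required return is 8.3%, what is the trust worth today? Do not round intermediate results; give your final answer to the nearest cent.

D_1 = 51114.60000
D_2 = 59650.73820
D_3 = 69612.41148
D_4 = 81237.68420
Terminal value at year 4: TV = D_4×(1+g_2)/(r−g_2) = 82050.06104/0.073 = 1123973.43888
P_0 = D_1/(1+r)^1 + D_2/(1+r)^2 + D_3/(1+r)^3 + D_4/(1+r)^4 + TV/(1+r)^4
    = 47197.22992 + 50857.95689 + 54802.61837 + 59053.23697 + 817037.93611 = 1028948.97825

€1028948.98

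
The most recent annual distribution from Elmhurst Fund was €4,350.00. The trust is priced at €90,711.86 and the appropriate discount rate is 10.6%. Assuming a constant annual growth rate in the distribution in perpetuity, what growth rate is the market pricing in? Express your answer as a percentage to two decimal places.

5.54%

P = D₀(1+g)/(r−g) ⇒ P(r−g) = D₀(1+g) ⇒ g(P+D₀) = P·r − D₀
g = (P·r − D₀)/(P + D₀) = (€90,711.86×0.106 − €4,350.00) / (€90,711.86 + €4,350.00) = 0.055390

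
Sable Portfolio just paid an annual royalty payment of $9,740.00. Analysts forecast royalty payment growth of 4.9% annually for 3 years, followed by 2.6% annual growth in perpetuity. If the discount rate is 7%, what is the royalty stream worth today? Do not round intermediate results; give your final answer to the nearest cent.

$242095.37

D_1 = 10217.26000
D_2 = 10717.90574
D_3 = 11243.08312
Terminal value at year 3: TV = D_3×(1+g_2)/(r−g_2) = 11535.40328/0.044 = 262168.25642
P_0 = D_1/(1+r)^1 + D_2/(1+r)^2 + D_3/(1+r)^3 + TV/(1+r)^3
    = 9548.84112 + 9361.43396 + 9177.70488 + 214007.39110 = 242095.37106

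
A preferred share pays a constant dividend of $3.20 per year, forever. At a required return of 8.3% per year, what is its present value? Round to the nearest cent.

Level perpetuity: PV = C / r = $3.20 / 0.083 = $38.55

$38.55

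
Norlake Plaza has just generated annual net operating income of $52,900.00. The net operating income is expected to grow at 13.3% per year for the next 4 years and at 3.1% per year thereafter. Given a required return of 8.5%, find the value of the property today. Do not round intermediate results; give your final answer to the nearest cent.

D_1 = 59935.70000
D_2 = 67907.14810
D_3 = 76938.79880
D_4 = 87171.65904
Terminal value at year 4: TV = D_4×(1+g_2)/(r−g_2) = 89873.98047/0.054 = 1664332.97162
P_0 = D_1/(1+r)^1 + D_2/(1+r)^2 + D_3/(1+r)^3 + D_4/(1+r)^4 + TV/(1+r)^4
    = 55240.27650 + 57684.08596 + 60236.00866 + 62900.82748 + 1200939.87278 = 1437001.07138

$1437001.07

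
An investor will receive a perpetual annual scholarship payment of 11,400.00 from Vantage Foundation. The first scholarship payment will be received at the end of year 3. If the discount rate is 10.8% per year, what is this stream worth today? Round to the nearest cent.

85980.82

Value at end of year 2: C / r = 11,400.00 / 0.108 = 105,555.5556
Discount to today: PV = 105,555.5556 / (1 + 0.108)^2 = 105,555.5556 / 1.227664 = 85,980.82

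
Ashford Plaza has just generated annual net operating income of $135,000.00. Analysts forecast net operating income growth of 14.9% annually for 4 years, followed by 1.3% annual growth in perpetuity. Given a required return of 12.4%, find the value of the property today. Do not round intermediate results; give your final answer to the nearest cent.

$1916051.45

D_1 = 155115.00000
D_2 = 178227.13500
D_3 = 204782.97812
D_4 = 235295.64185
Terminal value at year 4: TV = D_4×(1+g_2)/(r−g_2) = 238354.48520/0.111 = 2147337.70449
P_0 = D_1/(1+r)^1 + D_2/(1+r)^2 + D_3/(1+r)^3 + D_4/(1+r)^4 + TV/(1+r)^4
    = 138002.66904 + 141072.12342 + 144209.84859 + 147417.36301 + 1345349.44803 = 1916051.45209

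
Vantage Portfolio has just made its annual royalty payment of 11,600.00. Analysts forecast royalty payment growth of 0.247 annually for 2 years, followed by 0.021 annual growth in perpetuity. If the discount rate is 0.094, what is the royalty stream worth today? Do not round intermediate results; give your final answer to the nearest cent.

D_1 = 14465.20000
D_2 = 18038.10440
Terminal value at year 2: TV = D_2×(1+g_2)/(r−g_2) = 18416.90459/0.073 = 252286.36428
P_0 = D_1/(1+r)^1 + D_2/(1+r)^2 + TV/(1+r)^2
    = 13222.30347 + 15071.49217 + 210794.43155 = 239088.22719

239088.23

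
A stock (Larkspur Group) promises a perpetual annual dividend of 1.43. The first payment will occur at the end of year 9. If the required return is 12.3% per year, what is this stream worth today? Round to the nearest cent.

4.60

Value at end of year 8: C / r = 1.43 / 0.123 = 11.6260
Discount to today: PV = 11.6260 / (1 + 0.123)^8 = 11.6260 / 2.529520 = 4.60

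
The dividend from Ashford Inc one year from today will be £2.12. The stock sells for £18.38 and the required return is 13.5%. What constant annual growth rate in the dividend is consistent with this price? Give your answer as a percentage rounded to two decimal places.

P = D₁/(r−g) ⇒ g = r − D₁/P = 0.135 − £2.12/£18.38 = 0.019657

1.97%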